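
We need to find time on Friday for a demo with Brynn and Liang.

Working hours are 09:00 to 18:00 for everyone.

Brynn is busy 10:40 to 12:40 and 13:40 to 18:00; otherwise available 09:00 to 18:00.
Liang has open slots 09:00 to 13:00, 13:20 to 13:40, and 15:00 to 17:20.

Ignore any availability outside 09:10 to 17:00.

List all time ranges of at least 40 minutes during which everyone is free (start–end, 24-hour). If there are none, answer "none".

Brynn free within 09:00–18:00: 09:00–10:40, 12:40–13:40.
Brynn ∩ Liang: 09:00–10:40, 12:40–13:00, 13:20–13:40.
Restricted to 09:10–17:00: 09:10–10:40, 12:40–13:00, 13:20–13:40.
Windows ≥ 40 min: 09:10–10:40.

09:10–10:40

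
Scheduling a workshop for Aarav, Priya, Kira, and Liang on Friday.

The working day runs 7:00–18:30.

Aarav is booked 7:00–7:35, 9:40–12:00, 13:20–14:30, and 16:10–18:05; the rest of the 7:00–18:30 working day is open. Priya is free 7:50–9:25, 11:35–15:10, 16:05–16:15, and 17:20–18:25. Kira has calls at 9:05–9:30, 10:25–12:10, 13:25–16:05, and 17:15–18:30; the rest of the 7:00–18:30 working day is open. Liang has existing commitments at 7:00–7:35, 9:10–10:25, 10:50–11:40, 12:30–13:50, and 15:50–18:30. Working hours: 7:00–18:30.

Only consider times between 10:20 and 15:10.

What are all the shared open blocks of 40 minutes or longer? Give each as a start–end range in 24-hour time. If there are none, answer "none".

Aarav free within 07:00–18:30: 07:35–09:40, 12:00–13:20, 14:30–16:10, 18:05–18:30.
Kira free within 07:00–18:30: 07:00–09:05, 09:30–10:25, 12:10–13:25, 16:05–17:15.
Liang free within 07:00–18:30: 07:35–09:10, 10:25–10:50, 11:40–12:30, 13:50–15:50.
Aarav ∩ Priya: 07:50–09:25, 12:00–13:20, 14:30–15:10, 16:05–16:10, 18:05–18:25.
Aarav ∩ Priya ∩ Kira: 07:50–09:05, 12:10–13:20, 16:05–16:10.
Aarav ∩ Priya ∩ Kira ∩ Liang: 07:50–09:05, 12:10–12:30.
Restricted to 10:20–15:10: 12:10–12:30.
Windows ≥ 40 min: (none).

none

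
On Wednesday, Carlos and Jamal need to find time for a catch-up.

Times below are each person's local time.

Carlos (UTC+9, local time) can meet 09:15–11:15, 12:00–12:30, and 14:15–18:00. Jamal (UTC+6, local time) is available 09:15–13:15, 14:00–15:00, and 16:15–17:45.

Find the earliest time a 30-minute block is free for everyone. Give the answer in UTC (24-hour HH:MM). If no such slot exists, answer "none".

Carlos → UTC: 00:15–02:15, 03:00–03:30, 05:15–09:00.
Jamal → UTC: 03:15–07:15, 08:00–09:00, 10:15–11:45.
Carlos ∩ Jamal: 03:15–03:30, 05:15–07:15, 08:00–09:00.
Windows ≥ 30 min: 05:15–07:15, 08:00–09:00.
Earliest such window starts at 05:15.

05:15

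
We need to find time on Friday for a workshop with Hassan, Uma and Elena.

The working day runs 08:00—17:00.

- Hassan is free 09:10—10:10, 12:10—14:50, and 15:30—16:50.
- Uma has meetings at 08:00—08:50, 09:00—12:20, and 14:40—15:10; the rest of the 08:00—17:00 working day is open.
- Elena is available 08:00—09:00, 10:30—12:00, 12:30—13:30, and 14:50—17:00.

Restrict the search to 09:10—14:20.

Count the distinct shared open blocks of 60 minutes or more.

1

Uma free within 08:00–17:00: 08:50–09:00, 12:20–14:40, 15:10–17:00.
Hassan ∩ Uma: 12:20–14:40, 15:30–16:50.
Hassan ∩ Uma ∩ Elena: 12:30–13:30, 15:30–16:50.
Restricted to 09:10–14:20: 12:30–13:30.
Windows ≥ 60 min: 12:30–13:30.
That's 1 window.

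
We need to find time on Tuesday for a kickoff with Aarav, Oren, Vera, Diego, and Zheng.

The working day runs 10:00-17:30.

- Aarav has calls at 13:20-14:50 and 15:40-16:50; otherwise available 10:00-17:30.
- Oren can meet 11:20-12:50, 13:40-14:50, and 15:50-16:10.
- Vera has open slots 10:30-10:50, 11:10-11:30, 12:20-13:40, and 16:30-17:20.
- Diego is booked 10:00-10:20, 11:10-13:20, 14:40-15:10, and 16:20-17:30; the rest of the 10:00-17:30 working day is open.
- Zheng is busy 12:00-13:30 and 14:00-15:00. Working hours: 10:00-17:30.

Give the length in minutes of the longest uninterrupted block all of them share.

0 minutes

Aarav free within 10:00–17:30: 10:00–13:20, 14:50–15:40, 16:50–17:30.
Diego free within 10:00–17:30: 10:20–11:10, 13:20–14:40, 15:10–16:20.
Zheng free within 10:00–17:30: 10:00–12:00, 13:30–14:00, 15:00–17:30.
Aarav ∩ Oren: 11:20–12:50.
Aarav ∩ Oren ∩ Vera: 11:20–11:30, 12:20–12:50.
Aarav ∩ Oren ∩ Vera ∩ Diego: (none).
Aarav ∩ Oren ∩ Vera ∩ Diego ∩ Zheng: (none).
No common window.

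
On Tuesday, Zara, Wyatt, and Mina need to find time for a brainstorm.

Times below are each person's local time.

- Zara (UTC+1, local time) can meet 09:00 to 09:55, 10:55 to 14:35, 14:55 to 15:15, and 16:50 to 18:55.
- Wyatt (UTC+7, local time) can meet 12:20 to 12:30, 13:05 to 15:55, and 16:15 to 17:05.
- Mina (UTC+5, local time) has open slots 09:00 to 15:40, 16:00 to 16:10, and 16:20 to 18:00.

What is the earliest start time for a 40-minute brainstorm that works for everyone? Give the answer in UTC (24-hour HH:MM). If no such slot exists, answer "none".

08:00

Zara → UTC: 08:00–08:55, 09:55–13:35, 13:55–14:15, 15:50–17:55.
Wyatt → UTC: 05:20–05:30, 06:05–08:55, 09:15–10:05.
Mina → UTC: 04:00–10:40, 11:00–11:10, 11:20–13:00.
Zara ∩ Wyatt: 08:00–08:55, 09:55–10:05.
Zara ∩ Wyatt ∩ Mina: 08:00–08:55, 09:55–10:05.
Windows ≥ 40 min: 08:00–08:55.
Earliest such window starts at 08:00.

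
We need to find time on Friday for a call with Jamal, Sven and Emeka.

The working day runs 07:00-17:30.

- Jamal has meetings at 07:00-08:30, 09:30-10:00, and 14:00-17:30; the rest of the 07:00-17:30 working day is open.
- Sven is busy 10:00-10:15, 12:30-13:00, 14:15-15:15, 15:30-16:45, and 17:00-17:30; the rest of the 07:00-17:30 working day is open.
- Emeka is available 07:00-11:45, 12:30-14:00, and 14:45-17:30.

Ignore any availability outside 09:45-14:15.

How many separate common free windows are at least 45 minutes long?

2

Jamal free within 07:00–17:30: 08:30–09:30, 10:00–14:00.
Sven free within 07:00–17:30: 07:00–10:00, 10:15–12:30, 13:00–14:15, 15:15–15:30, 16:45–17:00.
Jamal ∩ Sven: 08:30–09:30, 10:15–12:30, 13:00–14:00.
Jamal ∩ Sven ∩ Emeka: 08:30–09:30, 10:15–11:45, 13:00–14:00.
Restricted to 09:45–14:15: 10:15–11:45, 13:00–14:00.
Windows ≥ 45 min: 10:15–11:45, 13:00–14:00.
That's 2 windows.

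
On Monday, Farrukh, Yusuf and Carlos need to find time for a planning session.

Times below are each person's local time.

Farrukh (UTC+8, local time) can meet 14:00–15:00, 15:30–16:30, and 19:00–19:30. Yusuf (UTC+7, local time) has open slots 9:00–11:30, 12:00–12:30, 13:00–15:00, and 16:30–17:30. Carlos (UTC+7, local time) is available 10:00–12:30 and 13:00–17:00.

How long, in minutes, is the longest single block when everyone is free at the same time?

Farrukh → UTC: 06:00–07:00, 07:30–08:30, 11:00–11:30.
Yusuf → UTC: 02:00–04:30, 05:00–05:30, 06:00–08:00, 09:30–10:30.
Carlos → UTC: 03:00–05:30, 06:00–10:00.
Farrukh ∩ Yusuf: 06:00–07:00, 07:30–08:00.
Farrukh ∩ Yusuf ∩ Carlos: 06:00–07:00, 07:30–08:00.
Common window lengths: 60, 30 min; longest is 60.

60 minutes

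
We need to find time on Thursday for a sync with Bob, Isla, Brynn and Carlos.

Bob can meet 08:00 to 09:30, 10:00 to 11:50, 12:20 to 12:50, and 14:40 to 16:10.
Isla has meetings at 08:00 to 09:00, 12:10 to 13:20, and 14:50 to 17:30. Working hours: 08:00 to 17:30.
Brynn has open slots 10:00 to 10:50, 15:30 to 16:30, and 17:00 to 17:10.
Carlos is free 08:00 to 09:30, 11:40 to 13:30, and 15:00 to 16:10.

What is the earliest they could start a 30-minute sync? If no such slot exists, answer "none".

none

Isla free within 08:00–17:30: 09:00–12:10, 13:20–14:50.
Bob ∩ Isla: 09:00–09:30, 10:00–11:50, 14:40–14:50.
Bob ∩ Isla ∩ Brynn: 10:00–10:50.
Bob ∩ Isla ∩ Brynn ∩ Carlos: (none).
Windows ≥ 30 min: (none).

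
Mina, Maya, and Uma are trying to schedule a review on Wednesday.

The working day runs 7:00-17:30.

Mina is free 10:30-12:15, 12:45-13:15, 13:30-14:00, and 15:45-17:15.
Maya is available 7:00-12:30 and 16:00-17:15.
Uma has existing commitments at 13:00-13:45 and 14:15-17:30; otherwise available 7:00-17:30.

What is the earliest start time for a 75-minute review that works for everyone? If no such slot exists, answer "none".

10:30

Uma free within 07:00–17:30: 07:00–13:00, 13:45–14:15.
Mina ∩ Maya: 10:30–12:15, 16:00–17:15.
Mina ∩ Maya ∩ Uma: 10:30–12:15.
Windows ≥ 75 min: 10:30–12:15.
Earliest such window starts at 10:30.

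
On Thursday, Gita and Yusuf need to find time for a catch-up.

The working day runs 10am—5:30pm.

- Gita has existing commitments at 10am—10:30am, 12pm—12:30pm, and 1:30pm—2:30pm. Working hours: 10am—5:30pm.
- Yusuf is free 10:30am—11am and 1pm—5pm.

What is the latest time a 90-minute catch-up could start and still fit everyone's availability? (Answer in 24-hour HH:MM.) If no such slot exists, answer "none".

Gita free within 10:00–17:30: 10:30–12:00, 12:30–13:30, 14:30–17:30.
Gita ∩ Yusuf: 10:30–11:00, 13:00–13:30, 14:30–17:00.
Windows ≥ 90 min: 14:30–17:00.
Latest start in the last window 14:30–17:00 is 17:00 − 90 min = 15:30.

15:30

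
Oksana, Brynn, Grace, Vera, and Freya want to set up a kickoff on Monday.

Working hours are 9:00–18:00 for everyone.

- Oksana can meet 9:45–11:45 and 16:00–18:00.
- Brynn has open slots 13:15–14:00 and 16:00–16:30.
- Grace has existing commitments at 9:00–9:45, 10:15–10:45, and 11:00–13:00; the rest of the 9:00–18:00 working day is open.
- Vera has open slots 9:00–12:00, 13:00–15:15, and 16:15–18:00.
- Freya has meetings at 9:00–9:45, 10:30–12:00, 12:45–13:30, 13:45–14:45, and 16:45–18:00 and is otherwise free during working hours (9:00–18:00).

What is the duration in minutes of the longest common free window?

15 minutes

Grace free within 09:00–18:00: 09:45–10:15, 10:45–11:00, 13:00–18:00.
Freya free within 09:00–18:00: 09:45–10:30, 12:00–12:45, 13:30–13:45, 14:45–16:45.
Oksana ∩ Brynn: 16:00–16:30.
Oksana ∩ Brynn ∩ Grace: 16:00–16:30.
Oksana ∩ Brynn ∩ Grace ∩ Vera: 16:15–16:30.
Oksana ∩ Brynn ∩ Grace ∩ Vera ∩ Freya: 16:15–16:30.
Single common window of 15 minutes.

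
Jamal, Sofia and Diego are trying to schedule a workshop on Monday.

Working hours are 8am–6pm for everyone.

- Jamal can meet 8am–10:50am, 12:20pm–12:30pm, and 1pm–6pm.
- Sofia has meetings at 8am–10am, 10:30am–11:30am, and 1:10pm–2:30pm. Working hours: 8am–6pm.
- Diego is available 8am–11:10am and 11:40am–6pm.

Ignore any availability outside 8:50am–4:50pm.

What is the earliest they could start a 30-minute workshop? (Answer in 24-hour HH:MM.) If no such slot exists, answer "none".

Sofia free within 08:00–18:00: 10:00–10:30, 11:30–13:10, 14:30–18:00.
Jamal ∩ Sofia: 10:00–10:30, 12:20–12:30, 13:00–13:10, 14:30–18:00.
Jamal ∩ Sofia ∩ Diego: 10:00–10:30, 12:20–12:30, 13:00–13:10, 14:30–18:00.
Restricted to 08:50–16:50: 10:00–10:30, 12:20–12:30, 13:00–13:10, 14:30–16:50.
Windows ≥ 30 min: 10:00–10:30, 14:30–16:50.
Earliest such window starts at 10:00.

10:00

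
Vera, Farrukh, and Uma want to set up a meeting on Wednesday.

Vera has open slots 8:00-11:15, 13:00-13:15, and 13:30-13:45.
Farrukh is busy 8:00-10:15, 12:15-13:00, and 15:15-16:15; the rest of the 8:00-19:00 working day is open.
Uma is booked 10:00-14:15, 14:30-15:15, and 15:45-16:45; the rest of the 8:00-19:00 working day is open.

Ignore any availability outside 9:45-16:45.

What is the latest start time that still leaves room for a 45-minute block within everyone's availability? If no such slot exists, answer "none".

none

Farrukh free within 08:00–19:00: 10:15–12:15, 13:00–15:15, 16:15–19:00.
Uma free within 08:00–19:00: 08:00–10:00, 14:15–14:30, 15:15–15:45, 16:45–19:00.
Vera ∩ Farrukh: 10:15–11:15, 13:00–13:15, 13:30–13:45.
Vera ∩ Farrukh ∩ Uma: (none).
Restricted to 09:45–16:45: (none).
Windows ≥ 45 min: (none).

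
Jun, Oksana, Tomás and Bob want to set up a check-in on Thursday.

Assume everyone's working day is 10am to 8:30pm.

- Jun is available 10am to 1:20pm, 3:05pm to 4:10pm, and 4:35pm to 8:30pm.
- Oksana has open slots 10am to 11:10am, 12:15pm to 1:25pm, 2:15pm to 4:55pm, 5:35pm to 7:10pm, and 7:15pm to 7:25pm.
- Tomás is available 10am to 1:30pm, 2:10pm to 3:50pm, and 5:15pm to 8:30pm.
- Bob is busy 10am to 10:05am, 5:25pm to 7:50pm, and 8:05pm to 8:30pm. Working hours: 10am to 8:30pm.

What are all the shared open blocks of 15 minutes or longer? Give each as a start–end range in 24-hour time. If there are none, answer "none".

Bob free within 10:00–20:30: 10:05–17:25, 19:50–20:05.
Jun ∩ Oksana: 10:00–11:10, 12:15–13:20, 15:05–16:10, 16:35–16:55, 17:35–19:10, 19:15–19:25.
Jun ∩ Oksana ∩ Tomás: 10:00–11:10, 12:15–13:20, 15:05–15:50, 17:35–19:10, 19:15–19:25.
Jun ∩ Oksana ∩ Tomás ∩ Bob: 10:05–11:10, 12:15–13:20, 15:05–15:50.
Windows ≥ 15 min: 10:05–11:10, 12:15–13:20, 15:05–15:50.

10:05–11:10, 12:15–13:20, 15:05–15:50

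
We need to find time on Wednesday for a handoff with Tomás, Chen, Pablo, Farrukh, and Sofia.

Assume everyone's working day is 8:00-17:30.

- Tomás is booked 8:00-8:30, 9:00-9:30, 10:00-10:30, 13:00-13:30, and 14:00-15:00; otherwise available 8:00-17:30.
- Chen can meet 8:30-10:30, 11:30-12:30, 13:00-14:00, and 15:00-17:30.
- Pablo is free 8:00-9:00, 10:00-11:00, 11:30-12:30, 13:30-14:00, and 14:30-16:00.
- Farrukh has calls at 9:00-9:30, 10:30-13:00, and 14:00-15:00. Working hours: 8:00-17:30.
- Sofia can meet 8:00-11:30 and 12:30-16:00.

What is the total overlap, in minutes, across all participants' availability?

120 minutes

Tomás free within 08:00–17:30: 08:30–09:00, 09:30–10:00, 10:30–13:00, 13:30–14:00, 15:00–17:30.
Farrukh free within 08:00–17:30: 08:00–09:00, 09:30–10:30, 13:00–14:00, 15:00–17:30.
Tomás ∩ Chen: 08:30–09:00, 09:30–10:00, 11:30–12:30, 13:30–14:00, 15:00–17:30.
Tomás ∩ Chen ∩ Pablo: 08:30–09:00, 11:30–12:30, 13:30–14:00, 15:00–16:00.
Tomás ∩ Chen ∩ Pablo ∩ Farrukh: 08:30–09:00, 13:30–14:00, 15:00–16:00.
Tomás ∩ Chen ∩ Pablo ∩ Farrukh ∩ Sofia: 08:30–09:00, 13:30–14:00, 15:00–16:00.
Total common minutes: 30 + 30 + 60 = 120.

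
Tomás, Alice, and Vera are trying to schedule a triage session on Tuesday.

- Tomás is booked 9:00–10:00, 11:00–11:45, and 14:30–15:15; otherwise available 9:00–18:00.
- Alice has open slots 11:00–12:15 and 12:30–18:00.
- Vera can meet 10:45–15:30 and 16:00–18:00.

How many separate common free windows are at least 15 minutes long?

4

Tomás free within 09:00–18:00: 10:00–11:00, 11:45–14:30, 15:15–18:00.
Tomás ∩ Alice: 11:45–12:15, 12:30–14:30, 15:15–18:00.
Tomás ∩ Alice ∩ Vera: 11:45–12:15, 12:30–14:30, 15:15–15:30, 16:00–18:00.
Windows ≥ 15 min: 11:45–12:15, 12:30–14:30, 15:15–15:30, 16:00–18:00.
That's 4 windows.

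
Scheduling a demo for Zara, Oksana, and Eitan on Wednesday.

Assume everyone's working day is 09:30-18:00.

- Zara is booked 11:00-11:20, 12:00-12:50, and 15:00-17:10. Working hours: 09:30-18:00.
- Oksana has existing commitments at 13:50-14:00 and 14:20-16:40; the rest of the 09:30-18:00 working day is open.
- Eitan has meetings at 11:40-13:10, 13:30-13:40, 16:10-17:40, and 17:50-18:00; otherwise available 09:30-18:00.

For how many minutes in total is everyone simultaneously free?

Zara free within 09:30–18:00: 09:30–11:00, 11:20–12:00, 12:50–15:00, 17:10–18:00.
Oksana free within 09:30–18:00: 09:30–13:50, 14:00–14:20, 16:40–18:00.
Eitan free within 09:30–18:00: 09:30–11:40, 13:10–13:30, 13:40–16:10, 17:40–17:50.
Zara ∩ Oksana: 09:30–11:00, 11:20–12:00, 12:50–13:50, 14:00–14:20, 17:10–18:00.
Zara ∩ Oksana ∩ Eitan: 09:30–11:00, 11:20–11:40, 13:10–13:30, 13:40–13:50, 14:00–14:20, 17:40–17:50.
Total common minutes: 90 + 20 + 20 + 10 + 20 + 10 = 170.

170 minutes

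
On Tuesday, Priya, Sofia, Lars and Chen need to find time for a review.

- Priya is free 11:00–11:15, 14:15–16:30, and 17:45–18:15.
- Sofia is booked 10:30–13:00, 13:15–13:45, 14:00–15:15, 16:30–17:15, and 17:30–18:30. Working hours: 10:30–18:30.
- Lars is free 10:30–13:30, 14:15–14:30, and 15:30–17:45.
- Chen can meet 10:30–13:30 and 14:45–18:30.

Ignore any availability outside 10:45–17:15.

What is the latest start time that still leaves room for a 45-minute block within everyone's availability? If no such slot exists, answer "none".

Sofia free within 10:30–18:30: 13:00–13:15, 13:45–14:00, 15:15–16:30, 17:15–17:30.
Priya ∩ Sofia: 15:15–16:30.
Priya ∩ Sofia ∩ Lars: 15:30–16:30.
Priya ∩ Sofia ∩ Lars ∩ Chen: 15:30–16:30.
Restricted to 10:45–17:15: 15:30–16:30.
Windows ≥ 45 min: 15:30–16:30.
Latest start in the last window 15:30–16:30 is 16:30 − 45 min = 15:45.

15:45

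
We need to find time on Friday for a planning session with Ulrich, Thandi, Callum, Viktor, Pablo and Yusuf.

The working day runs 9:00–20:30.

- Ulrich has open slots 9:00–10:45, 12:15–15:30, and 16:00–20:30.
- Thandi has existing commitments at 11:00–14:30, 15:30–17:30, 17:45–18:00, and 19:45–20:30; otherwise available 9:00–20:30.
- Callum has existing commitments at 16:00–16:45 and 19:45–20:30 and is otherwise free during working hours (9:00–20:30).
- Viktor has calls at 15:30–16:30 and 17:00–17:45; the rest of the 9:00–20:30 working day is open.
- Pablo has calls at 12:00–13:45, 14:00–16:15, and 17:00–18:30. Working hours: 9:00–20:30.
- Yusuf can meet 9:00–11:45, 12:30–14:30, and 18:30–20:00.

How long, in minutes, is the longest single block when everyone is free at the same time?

105 minutes

Thandi free within 09:00–20:30: 09:00–11:00, 14:30–15:30, 17:30–17:45, 18:00–19:45.
Callum free within 09:00–20:30: 09:00–16:00, 16:45–19:45.
Viktor free within 09:00–20:30: 09:00–15:30, 16:30–17:00, 17:45–20:30.
Pablo free within 09:00–20:30: 09:00–12:00, 13:45–14:00, 16:15–17:00, 18:30–20:30.
Ulrich ∩ Thandi: 09:00–10:45, 14:30–15:30, 17:30–17:45, 18:00–19:45.
Ulrich ∩ Thandi ∩ Callum: 09:00–10:45, 14:30–15:30, 17:30–17:45, 18:00–19:45.
Ulrich ∩ Thandi ∩ Callum ∩ Viktor: 09:00–10:45, 14:30–15:30, 18:00–19:45.
Ulrich ∩ Thandi ∩ Callum ∩ Viktor ∩ Pablo: 09:00–10:45, 18:30–19:45.
Ulrich ∩ Thandi ∩ Callum ∩ Viktor ∩ Pablo ∩ Yusuf: 09:00–10:45, 18:30–19:45.
Common window lengths: 105, 75 min; longest is 105.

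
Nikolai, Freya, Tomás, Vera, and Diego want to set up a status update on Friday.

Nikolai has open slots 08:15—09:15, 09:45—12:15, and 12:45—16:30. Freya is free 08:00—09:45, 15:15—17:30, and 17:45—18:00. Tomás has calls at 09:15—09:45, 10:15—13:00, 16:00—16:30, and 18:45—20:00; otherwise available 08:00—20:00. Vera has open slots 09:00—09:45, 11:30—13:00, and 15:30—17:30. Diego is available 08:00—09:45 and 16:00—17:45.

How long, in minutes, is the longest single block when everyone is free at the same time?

Tomás free within 08:00–20:00: 08:00–09:15, 09:45–10:15, 13:00–16:00, 16:30–18:45.
Nikolai ∩ Freya: 08:15–09:15, 15:15–16:30.
Nikolai ∩ Freya ∩ Tomás: 08:15–09:15, 15:15–16:00.
Nikolai ∩ Freya ∩ Tomás ∩ Vera: 09:00–09:15, 15:30–16:00.
Nikolai ∩ Freya ∩ Tomás ∩ Vera ∩ Diego: 09:00–09:15.
Single common window of 15 minutes.

15 minutes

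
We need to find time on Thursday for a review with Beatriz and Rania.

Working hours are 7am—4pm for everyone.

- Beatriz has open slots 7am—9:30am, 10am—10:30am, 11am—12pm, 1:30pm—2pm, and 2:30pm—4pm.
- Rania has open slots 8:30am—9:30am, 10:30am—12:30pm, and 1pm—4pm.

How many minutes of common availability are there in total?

Beatriz ∩ Rania: 08:30–09:30, 11:00–12:00, 13:30–14:00, 14:30–16:00.
Total common minutes: 60 + 60 + 30 + 90 = 240.

240 minutes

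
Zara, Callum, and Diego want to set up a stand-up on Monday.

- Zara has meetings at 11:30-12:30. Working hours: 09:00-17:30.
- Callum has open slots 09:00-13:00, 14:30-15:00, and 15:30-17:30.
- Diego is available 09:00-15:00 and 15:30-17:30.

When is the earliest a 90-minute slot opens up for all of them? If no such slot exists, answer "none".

09:00

Zara free within 09:00–17:30: 09:00–11:30, 12:30–17:30.
Zara ∩ Callum: 09:00–11:30, 12:30–13:00, 14:30–15:00, 15:30–17:30.
Zara ∩ Callum ∩ Diego: 09:00–11:30, 12:30–13:00, 14:30–15:00, 15:30–17:30.
Windows ≥ 90 min: 09:00–11:30, 15:30–17:30.
Earliest such window starts at 09:00.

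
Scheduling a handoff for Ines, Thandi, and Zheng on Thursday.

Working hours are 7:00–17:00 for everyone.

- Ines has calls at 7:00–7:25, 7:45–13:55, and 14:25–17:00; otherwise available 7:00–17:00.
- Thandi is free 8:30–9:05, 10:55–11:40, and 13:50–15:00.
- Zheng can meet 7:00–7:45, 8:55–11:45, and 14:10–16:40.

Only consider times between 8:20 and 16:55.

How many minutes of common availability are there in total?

15 minutes

Ines free within 07:00–17:00: 07:25–07:45, 13:55–14:25.
Ines ∩ Thandi: 13:55–14:25.
Ines ∩ Thandi ∩ Zheng: 14:10–14:25.
Restricted to 08:20–16:55: 14:10–14:25.
Total common minutes: 15.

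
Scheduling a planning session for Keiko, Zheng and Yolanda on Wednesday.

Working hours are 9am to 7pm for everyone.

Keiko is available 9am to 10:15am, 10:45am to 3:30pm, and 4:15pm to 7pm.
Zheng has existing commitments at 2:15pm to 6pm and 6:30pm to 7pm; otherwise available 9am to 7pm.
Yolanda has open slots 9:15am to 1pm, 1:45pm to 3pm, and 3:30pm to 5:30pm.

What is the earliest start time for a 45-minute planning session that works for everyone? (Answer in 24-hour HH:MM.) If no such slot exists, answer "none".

09:15

Zheng free within 09:00–19:00: 09:00–14:15, 18:00–18:30.
Keiko ∩ Zheng: 09:00–10:15, 10:45–14:15, 18:00–18:30.
Keiko ∩ Zheng ∩ Yolanda: 09:15–10:15, 10:45–13:00, 13:45–14:15.
Windows ≥ 45 min: 09:15–10:15, 10:45–13:00.
Earliest such window starts at 09:15.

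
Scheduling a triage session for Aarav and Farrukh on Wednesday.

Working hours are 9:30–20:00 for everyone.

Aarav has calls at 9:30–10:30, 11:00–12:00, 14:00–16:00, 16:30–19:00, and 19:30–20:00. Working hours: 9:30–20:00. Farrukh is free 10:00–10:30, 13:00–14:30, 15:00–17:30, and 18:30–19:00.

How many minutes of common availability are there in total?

Aarav free within 09:30–20:00: 10:30–11:00, 12:00–14:00, 16:00–16:30, 19:00–19:30.
Aarav ∩ Farrukh: 13:00–14:00, 16:00–16:30.
Total common minutes: 60 + 30 = 90.

90 minutes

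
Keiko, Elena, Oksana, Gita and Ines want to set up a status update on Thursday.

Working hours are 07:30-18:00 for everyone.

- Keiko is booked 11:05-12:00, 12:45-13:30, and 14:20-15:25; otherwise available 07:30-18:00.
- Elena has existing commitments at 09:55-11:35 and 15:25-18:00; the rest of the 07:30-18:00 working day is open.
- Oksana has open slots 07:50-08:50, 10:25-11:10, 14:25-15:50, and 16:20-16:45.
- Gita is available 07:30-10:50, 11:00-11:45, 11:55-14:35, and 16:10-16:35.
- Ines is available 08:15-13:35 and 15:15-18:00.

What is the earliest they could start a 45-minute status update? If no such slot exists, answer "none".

none

Keiko free within 07:30–18:00: 07:30–11:05, 12:00–12:45, 13:30–14:20, 15:25–18:00.
Elena free within 07:30–18:00: 07:30–09:55, 11:35–15:25.
Keiko ∩ Elena: 07:30–09:55, 12:00–12:45, 13:30–14:20.
Keiko ∩ Elena ∩ Oksana: 07:50–08:50.
Keiko ∩ Elena ∩ Oksana ∩ Gita: 07:50–08:50.
Keiko ∩ Elena ∩ Oksana ∩ Gita ∩ Ines: 08:15–08:50.
Windows ≥ 45 min: (none).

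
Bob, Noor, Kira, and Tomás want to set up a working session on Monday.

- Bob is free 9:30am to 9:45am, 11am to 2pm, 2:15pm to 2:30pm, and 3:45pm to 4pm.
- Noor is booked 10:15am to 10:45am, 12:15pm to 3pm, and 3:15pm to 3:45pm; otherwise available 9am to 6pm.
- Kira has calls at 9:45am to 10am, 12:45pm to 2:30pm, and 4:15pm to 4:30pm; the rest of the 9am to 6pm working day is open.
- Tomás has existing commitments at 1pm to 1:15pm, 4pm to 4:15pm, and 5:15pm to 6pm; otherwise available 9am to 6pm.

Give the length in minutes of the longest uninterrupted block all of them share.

Noor free within 09:00–18:00: 09:00–10:15, 10:45–12:15, 15:00–15:15, 15:45–18:00.
Kira free within 09:00–18:00: 09:00–09:45, 10:00–12:45, 14:30–16:15, 16:30–18:00.
Tomás free within 09:00–18:00: 09:00–13:00, 13:15–16:00, 16:15–17:15.
Bob ∩ Noor: 09:30–09:45, 11:00–12:15, 15:45–16:00.
Bob ∩ Noor ∩ Kira: 09:30–09:45, 11:00–12:15, 15:45–16:00.
Bob ∩ Noor ∩ Kira ∩ Tomás: 09:30–09:45, 11:00–12:15, 15:45–16:00.
Common window lengths: 15, 75, 15 min; longest is 75.

75 minutes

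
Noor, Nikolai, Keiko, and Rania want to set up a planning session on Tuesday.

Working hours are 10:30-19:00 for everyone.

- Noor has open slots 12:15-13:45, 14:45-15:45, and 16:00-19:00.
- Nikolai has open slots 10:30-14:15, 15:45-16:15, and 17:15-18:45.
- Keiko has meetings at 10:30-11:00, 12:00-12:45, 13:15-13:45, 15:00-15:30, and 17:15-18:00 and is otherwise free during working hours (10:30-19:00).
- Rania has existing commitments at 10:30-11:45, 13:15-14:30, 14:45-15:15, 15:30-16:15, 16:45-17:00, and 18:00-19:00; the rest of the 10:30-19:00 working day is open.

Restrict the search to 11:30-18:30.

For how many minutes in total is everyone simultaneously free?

30 minutes

Keiko free within 10:30–19:00: 11:00–12:00, 12:45–13:15, 13:45–15:00, 15:30–17:15, 18:00–19:00.
Rania free within 10:30–19:00: 11:45–13:15, 14:30–14:45, 15:15–15:30, 16:15–16:45, 17:00–18:00.
Noor ∩ Nikolai: 12:15–13:45, 16:00–16:15, 17:15–18:45.
Noor ∩ Nikolai ∩ Keiko: 12:45–13:15, 16:00–16:15, 18:00–18:45.
Noor ∩ Nikolai ∩ Keiko ∩ Rania: 12:45–13:15.
Restricted to 11:30–18:30: 12:45–13:15.
Total common minutes: 30.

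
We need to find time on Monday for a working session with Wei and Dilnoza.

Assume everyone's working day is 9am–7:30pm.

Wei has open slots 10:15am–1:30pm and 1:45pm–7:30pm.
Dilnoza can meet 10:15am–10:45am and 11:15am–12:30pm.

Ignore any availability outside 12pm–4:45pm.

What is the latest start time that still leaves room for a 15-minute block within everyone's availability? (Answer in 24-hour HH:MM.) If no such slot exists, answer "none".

Wei ∩ Dilnoza: 10:15–10:45, 11:15–12:30.
Restricted to 12:00–16:45: 12:00–12:30.
Windows ≥ 15 min: 12:00–12:30.
Latest start in the last window 12:00–12:30 is 12:30 − 15 min = 12:15.

12:15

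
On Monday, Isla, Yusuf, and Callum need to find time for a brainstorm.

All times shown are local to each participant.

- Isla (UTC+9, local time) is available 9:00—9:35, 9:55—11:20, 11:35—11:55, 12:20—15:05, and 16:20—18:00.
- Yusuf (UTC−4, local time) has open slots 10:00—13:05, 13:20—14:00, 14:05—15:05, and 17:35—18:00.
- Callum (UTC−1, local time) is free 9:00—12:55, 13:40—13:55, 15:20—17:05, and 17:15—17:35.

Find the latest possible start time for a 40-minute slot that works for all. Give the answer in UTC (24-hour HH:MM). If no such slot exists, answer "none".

none

Isla → UTC: 00:00–00:35, 00:55–02:20, 02:35–02:55, 03:20–06:05, 07:20–09:00.
Yusuf → UTC: 14:00–17:05, 17:20–18:00, 18:05–19:05, 21:35–22:00.
Callum → UTC: 10:00–13:55, 14:40–14:55, 16:20–18:05, 18:15–18:35.
Isla ∩ Yusuf: (none).
Isla ∩ Yusuf ∩ Callum: (none).
Windows ≥ 40 min: (none).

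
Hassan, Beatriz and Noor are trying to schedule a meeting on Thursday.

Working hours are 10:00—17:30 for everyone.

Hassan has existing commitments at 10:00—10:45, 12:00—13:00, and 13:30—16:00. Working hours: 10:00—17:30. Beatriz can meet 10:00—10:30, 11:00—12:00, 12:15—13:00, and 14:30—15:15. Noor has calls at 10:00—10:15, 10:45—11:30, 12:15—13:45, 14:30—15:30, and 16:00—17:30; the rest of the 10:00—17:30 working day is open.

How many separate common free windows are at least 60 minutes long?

0

Hassan free within 10:00–17:30: 10:45–12:00, 13:00–13:30, 16:00–17:30.
Noor free within 10:00–17:30: 10:15–10:45, 11:30–12:15, 13:45–14:30, 15:30–16:00.
Hassan ∩ Beatriz: 11:00–12:00.
Hassan ∩ Beatriz ∩ Noor: 11:30–12:00.
Windows ≥ 60 min: (none).
That's 0 windows.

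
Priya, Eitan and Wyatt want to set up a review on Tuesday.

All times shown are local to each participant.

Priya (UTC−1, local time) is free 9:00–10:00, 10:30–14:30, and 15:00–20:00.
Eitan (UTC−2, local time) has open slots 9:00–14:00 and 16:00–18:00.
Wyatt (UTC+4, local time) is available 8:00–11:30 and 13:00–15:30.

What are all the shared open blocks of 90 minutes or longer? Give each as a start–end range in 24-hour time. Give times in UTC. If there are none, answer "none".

none

Priya → UTC: 10:00–11:00, 11:30–15:30, 16:00–21:00.
Eitan → UTC: 11:00–16:00, 18:00–20:00.
Wyatt → UTC: 04:00–07:30, 09:00–11:30.
Priya ∩ Eitan: 11:30–15:30, 18:00–20:00.
Priya ∩ Eitan ∩ Wyatt: (none).
Windows ≥ 90 min: (none).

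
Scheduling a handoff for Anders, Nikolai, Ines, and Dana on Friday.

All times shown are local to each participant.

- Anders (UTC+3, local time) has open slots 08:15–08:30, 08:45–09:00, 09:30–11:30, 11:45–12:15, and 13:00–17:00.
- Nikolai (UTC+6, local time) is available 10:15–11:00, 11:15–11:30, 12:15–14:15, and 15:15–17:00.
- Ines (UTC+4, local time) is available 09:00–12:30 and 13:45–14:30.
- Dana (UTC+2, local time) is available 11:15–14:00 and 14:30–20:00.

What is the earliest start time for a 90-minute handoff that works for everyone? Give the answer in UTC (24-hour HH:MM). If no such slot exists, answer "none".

Anders → UTC: 05:15–05:30, 05:45–06:00, 06:30–08:30, 08:45–09:15, 10:00–14:00.
Nikolai → UTC: 04:15–05:00, 05:15–05:30, 06:15–08:15, 09:15–11:00.
Ines → UTC: 05:00–08:30, 09:45–10:30.
Dana → UTC: 09:15–12:00, 12:30–18:00.
Anders ∩ Nikolai: 05:15–05:30, 06:30–08:15, 10:00–11:00.
Anders ∩ Nikolai ∩ Ines: 05:15–05:30, 06:30–08:15, 10:00–10:30.
Anders ∩ Nikolai ∩ Ines ∩ Dana: 10:00–10:30.
Windows ≥ 90 min: (none).

none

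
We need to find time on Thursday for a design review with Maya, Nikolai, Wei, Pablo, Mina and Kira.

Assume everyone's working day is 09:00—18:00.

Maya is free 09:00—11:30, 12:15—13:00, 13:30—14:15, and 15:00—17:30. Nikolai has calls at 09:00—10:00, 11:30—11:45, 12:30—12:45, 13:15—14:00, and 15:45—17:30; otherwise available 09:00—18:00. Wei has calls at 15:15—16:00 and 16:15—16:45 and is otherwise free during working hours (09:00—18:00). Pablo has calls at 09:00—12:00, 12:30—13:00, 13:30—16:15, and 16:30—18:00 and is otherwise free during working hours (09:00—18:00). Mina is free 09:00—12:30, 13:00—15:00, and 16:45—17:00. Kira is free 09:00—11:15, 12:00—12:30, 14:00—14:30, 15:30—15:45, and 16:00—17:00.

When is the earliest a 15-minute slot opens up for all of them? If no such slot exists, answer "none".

12:15

Nikolai free within 09:00–18:00: 10:00–11:30, 11:45–12:30, 12:45–13:15, 14:00–15:45, 17:30–18:00.
Wei free within 09:00–18:00: 09:00–15:15, 16:00–16:15, 16:45–18:00.
Pablo free within 09:00–18:00: 12:00–12:30, 13:00–13:30, 16:15–16:30.
Maya ∩ Nikolai: 10:00–11:30, 12:15–12:30, 12:45–13:00, 14:00–14:15, 15:00–15:45.
Maya ∩ Nikolai ∩ Wei: 10:00–11:30, 12:15–12:30, 12:45–13:00, 14:00–14:15, 15:00–15:15.
Maya ∩ Nikolai ∩ Wei ∩ Pablo: 12:15–12:30.
Maya ∩ Nikolai ∩ Wei ∩ Pablo ∩ Mina: 12:15–12:30.
Maya ∩ Nikolai ∩ Wei ∩ Pablo ∩ Mina ∩ Kira: 12:15–12:30.
Windows ≥ 15 min: 12:15–12:30.
Earliest such window starts at 12:15.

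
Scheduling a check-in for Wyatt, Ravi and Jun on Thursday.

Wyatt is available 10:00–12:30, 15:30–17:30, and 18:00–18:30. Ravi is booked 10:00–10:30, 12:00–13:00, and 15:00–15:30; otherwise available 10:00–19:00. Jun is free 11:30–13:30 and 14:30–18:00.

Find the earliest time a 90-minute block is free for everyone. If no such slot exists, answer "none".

15:30

Ravi free within 10:00–19:00: 10:30–12:00, 13:00–15:00, 15:30–19:00.
Wyatt ∩ Ravi: 10:30–12:00, 15:30–17:30, 18:00–18:30.
Wyatt ∩ Ravi ∩ Jun: 11:30–12:00, 15:30–17:30.
Windows ≥ 90 min: 15:30–17:30.
Earliest such window starts at 15:30.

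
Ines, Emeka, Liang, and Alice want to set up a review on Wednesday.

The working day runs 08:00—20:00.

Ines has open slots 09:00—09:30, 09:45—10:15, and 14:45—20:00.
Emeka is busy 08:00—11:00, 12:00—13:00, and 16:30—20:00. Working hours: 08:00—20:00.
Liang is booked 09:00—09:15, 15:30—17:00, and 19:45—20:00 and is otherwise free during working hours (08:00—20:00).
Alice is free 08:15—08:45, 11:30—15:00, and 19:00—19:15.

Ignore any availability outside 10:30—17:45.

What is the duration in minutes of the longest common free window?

Emeka free within 08:00–20:00: 11:00–12:00, 13:00–16:30.
Liang free within 08:00–20:00: 08:00–09:00, 09:15–15:30, 17:00–19:45.
Ines ∩ Emeka: 14:45–16:30.
Ines ∩ Emeka ∩ Liang: 14:45–15:30.
Ines ∩ Emeka ∩ Liang ∩ Alice: 14:45–15:00.
Restricted to 10:30–17:45: 14:45–15:00.
Single common window of 15 minutes.

15 minutes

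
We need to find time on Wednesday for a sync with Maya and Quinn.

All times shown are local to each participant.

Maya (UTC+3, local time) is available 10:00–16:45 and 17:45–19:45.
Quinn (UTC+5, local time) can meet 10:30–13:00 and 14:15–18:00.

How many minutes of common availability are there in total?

285 minutes

Maya → UTC: 07:00–13:45, 14:45–16:45.
Quinn → UTC: 05:30–08:00, 09:15–13:00.
Maya ∩ Quinn: 07:00–08:00, 09:15–13:00.
Total common minutes: 60 + 225 = 285.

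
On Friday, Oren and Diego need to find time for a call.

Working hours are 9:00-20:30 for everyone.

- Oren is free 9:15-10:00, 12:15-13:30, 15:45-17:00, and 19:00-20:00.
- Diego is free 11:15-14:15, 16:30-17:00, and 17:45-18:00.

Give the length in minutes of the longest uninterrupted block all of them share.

75 minutes

Oren ∩ Diego: 12:15–13:30, 16:30–17:00.
Common window lengths: 75, 30 min; longest is 75.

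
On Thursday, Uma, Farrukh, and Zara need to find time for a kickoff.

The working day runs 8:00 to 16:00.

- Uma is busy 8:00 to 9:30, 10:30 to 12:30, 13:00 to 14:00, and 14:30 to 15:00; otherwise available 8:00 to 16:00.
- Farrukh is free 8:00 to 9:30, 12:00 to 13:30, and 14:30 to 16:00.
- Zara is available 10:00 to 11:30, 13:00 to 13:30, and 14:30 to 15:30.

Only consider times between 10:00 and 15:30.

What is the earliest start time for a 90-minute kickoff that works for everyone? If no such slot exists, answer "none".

none

Uma free within 08:00–16:00: 09:30–10:30, 12:30–13:00, 14:00–14:30, 15:00–16:00.
Uma ∩ Farrukh: 12:30–13:00, 15:00–16:00.
Uma ∩ Farrukh ∩ Zara: 15:00–15:30.
Restricted to 10:00–15:30: 15:00–15:30.
Windows ≥ 90 min: (none).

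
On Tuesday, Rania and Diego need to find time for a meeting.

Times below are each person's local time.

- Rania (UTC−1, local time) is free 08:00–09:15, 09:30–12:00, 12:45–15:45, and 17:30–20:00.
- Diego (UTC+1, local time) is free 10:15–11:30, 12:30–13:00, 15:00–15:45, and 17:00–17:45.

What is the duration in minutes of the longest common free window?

60 minutes

Rania → UTC: 09:00–10:15, 10:30–13:00, 13:45–16:45, 18:30–21:00.
Diego → UTC: 09:15–10:30, 11:30–12:00, 14:00–14:45, 16:00–16:45.
Rania ∩ Diego: 09:15–10:15, 11:30–12:00, 14:00–14:45, 16:00–16:45.
Common window lengths: 60, 30, 45, 45 min; longest is 60.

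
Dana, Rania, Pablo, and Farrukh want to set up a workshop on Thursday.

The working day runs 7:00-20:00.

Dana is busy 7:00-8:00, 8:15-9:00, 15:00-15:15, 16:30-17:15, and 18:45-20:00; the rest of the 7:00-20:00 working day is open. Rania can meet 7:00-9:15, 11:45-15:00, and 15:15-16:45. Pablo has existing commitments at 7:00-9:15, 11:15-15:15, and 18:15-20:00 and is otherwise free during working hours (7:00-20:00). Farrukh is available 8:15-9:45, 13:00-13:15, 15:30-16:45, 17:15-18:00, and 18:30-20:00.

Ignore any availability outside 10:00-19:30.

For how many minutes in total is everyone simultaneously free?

Dana free within 07:00–20:00: 08:00–08:15, 09:00–15:00, 15:15–16:30, 17:15–18:45.
Pablo free within 07:00–20:00: 09:15–11:15, 15:15–18:15.
Dana ∩ Rania: 08:00–08:15, 09:00–09:15, 11:45–15:00, 15:15–16:30.
Dana ∩ Rania ∩ Pablo: 15:15–16:30.
Dana ∩ Rania ∩ Pablo ∩ Farrukh: 15:30–16:30.
Restricted to 10:00–19:30: 15:30–16:30.
Total common minutes: 60.

60 minutes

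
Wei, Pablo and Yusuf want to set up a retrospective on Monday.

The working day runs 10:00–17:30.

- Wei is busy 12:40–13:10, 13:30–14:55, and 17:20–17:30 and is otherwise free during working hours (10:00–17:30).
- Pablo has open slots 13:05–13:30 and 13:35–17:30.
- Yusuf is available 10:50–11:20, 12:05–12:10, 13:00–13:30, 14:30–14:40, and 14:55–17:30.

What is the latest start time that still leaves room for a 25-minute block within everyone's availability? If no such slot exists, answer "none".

16:55

Wei free within 10:00–17:30: 10:00–12:40, 13:10–13:30, 14:55–17:20.
Wei ∩ Pablo: 13:10–13:30, 14:55–17:20.
Wei ∩ Pablo ∩ Yusuf: 13:10–13:30, 14:55–17:20.
Windows ≥ 25 min: 14:55–17:20.
Latest start in the last window 14:55–17:20 is 17:20 − 25 min = 16:55.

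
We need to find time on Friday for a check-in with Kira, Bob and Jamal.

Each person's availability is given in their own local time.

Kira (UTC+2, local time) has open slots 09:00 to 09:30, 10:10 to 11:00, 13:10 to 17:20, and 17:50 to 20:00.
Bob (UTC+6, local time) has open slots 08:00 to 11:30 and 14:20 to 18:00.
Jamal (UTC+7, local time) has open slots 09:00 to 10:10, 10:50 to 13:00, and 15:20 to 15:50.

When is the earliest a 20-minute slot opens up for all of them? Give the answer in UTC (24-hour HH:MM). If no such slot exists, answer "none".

Kira → UTC: 07:00–07:30, 08:10–09:00, 11:10–15:20, 15:50–18:00.
Bob → UTC: 02:00–05:30, 08:20–12:00.
Jamal → UTC: 02:00–03:10, 03:50–06:00, 08:20–08:50.
Kira ∩ Bob: 08:20–09:00, 11:10–12:00.
Kira ∩ Bob ∩ Jamal: 08:20–08:50.
Windows ≥ 20 min: 08:20–08:50.
Earliest such window starts at 08:20.

08:20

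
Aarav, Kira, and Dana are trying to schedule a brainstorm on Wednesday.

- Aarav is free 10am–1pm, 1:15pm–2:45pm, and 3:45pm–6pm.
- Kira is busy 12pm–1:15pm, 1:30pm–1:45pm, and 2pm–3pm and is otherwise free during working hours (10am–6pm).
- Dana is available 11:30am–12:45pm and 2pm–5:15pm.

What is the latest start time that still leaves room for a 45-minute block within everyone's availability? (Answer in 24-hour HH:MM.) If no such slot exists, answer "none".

16:30

Kira free within 10:00–18:00: 10:00–12:00, 13:15–13:30, 13:45–14:00, 15:00–18:00.
Aarav ∩ Kira: 10:00–12:00, 13:15–13:30, 13:45–14:00, 15:45–18:00.
Aarav ∩ Kira ∩ Dana: 11:30–12:00, 15:45–17:15.
Windows ≥ 45 min: 15:45–17:15.
Latest start in the last window 15:45–17:15 is 17:15 − 45 min = 16:30.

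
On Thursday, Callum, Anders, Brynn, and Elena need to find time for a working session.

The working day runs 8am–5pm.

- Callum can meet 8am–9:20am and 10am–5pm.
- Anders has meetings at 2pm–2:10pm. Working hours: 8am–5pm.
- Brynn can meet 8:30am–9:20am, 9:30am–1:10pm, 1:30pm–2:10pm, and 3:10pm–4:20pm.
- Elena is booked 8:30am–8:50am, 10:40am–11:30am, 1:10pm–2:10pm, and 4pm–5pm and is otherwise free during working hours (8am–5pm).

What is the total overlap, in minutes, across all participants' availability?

220 minutes

Anders free within 08:00–17:00: 08:00–14:00, 14:10–17:00.
Elena free within 08:00–17:00: 08:00–08:30, 08:50–10:40, 11:30–13:10, 14:10–16:00.
Callum ∩ Anders: 08:00–09:20, 10:00–14:00, 14:10–17:00.
Callum ∩ Anders ∩ Brynn: 08:30–09:20, 10:00–13:10, 13:30–14:00, 15:10–16:20.
Callum ∩ Anders ∩ Brynn ∩ Elena: 08:50–09:20, 10:00–10:40, 11:30–13:10, 15:10–16:00.
Total common minutes: 30 + 40 + 100 + 50 = 220.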